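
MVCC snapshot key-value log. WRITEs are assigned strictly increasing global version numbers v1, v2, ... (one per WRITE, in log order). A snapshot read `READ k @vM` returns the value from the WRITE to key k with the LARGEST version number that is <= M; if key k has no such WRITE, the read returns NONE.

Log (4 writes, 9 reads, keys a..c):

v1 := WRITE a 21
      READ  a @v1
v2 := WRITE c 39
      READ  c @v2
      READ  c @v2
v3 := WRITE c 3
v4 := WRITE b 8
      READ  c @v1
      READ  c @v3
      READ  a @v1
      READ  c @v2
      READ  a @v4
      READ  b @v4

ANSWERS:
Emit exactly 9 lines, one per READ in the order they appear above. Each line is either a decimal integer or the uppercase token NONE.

Answer: 21
39
39
NONE
3
21
39
21
8

Derivation:
v1: WRITE a=21  (a history now [(1, 21)])
READ a @v1: history=[(1, 21)] -> pick v1 -> 21
v2: WRITE c=39  (c history now [(2, 39)])
READ c @v2: history=[(2, 39)] -> pick v2 -> 39
READ c @v2: history=[(2, 39)] -> pick v2 -> 39
v3: WRITE c=3  (c history now [(2, 39), (3, 3)])
v4: WRITE b=8  (b history now [(4, 8)])
READ c @v1: history=[(2, 39), (3, 3)] -> no version <= 1 -> NONE
READ c @v3: history=[(2, 39), (3, 3)] -> pick v3 -> 3
READ a @v1: history=[(1, 21)] -> pick v1 -> 21
READ c @v2: history=[(2, 39), (3, 3)] -> pick v2 -> 39
READ a @v4: history=[(1, 21)] -> pick v1 -> 21
READ b @v4: history=[(4, 8)] -> pick v4 -> 8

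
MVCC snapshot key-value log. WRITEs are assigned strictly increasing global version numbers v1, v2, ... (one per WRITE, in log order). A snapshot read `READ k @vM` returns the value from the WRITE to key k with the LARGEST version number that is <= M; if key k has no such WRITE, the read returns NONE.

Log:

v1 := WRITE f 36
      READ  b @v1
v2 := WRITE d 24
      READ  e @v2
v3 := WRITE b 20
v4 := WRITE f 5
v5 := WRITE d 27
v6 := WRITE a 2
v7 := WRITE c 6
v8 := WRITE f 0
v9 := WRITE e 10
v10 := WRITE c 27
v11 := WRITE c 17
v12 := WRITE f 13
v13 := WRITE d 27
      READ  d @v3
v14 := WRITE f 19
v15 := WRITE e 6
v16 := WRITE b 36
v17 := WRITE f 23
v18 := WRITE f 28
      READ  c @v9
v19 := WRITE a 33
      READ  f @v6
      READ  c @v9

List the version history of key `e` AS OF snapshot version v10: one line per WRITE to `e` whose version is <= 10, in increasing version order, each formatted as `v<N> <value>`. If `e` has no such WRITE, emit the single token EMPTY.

Scan writes for key=e with version <= 10:
  v1 WRITE f 36 -> skip
  v2 WRITE d 24 -> skip
  v3 WRITE b 20 -> skip
  v4 WRITE f 5 -> skip
  v5 WRITE d 27 -> skip
  v6 WRITE a 2 -> skip
  v7 WRITE c 6 -> skip
  v8 WRITE f 0 -> skip
  v9 WRITE e 10 -> keep
  v10 WRITE c 27 -> skip
  v11 WRITE c 17 -> skip
  v12 WRITE f 13 -> skip
  v13 WRITE d 27 -> skip
  v14 WRITE f 19 -> skip
  v15 WRITE e 6 -> drop (> snap)
  v16 WRITE b 36 -> skip
  v17 WRITE f 23 -> skip
  v18 WRITE f 28 -> skip
  v19 WRITE a 33 -> skip
Collected: [(9, 10)]

Answer: v9 10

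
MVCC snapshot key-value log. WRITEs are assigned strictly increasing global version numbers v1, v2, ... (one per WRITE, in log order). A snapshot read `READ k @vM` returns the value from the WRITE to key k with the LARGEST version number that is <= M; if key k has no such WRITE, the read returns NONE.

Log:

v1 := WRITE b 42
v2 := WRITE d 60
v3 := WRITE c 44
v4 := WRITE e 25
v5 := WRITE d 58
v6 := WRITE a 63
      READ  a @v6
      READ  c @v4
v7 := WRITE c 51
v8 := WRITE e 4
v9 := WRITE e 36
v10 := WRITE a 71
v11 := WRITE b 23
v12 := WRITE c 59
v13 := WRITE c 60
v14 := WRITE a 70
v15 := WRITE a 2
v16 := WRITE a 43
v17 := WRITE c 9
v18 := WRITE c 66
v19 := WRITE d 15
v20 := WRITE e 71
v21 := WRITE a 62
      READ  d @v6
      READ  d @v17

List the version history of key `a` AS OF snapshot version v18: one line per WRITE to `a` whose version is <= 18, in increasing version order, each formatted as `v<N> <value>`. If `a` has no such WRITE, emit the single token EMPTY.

Scan writes for key=a with version <= 18:
  v1 WRITE b 42 -> skip
  v2 WRITE d 60 -> skip
  v3 WRITE c 44 -> skip
  v4 WRITE e 25 -> skip
  v5 WRITE d 58 -> skip
  v6 WRITE a 63 -> keep
  v7 WRITE c 51 -> skip
  v8 WRITE e 4 -> skip
  v9 WRITE e 36 -> skip
  v10 WRITE a 71 -> keep
  v11 WRITE b 23 -> skip
  v12 WRITE c 59 -> skip
  v13 WRITE c 60 -> skip
  v14 WRITE a 70 -> keep
  v15 WRITE a 2 -> keep
  v16 WRITE a 43 -> keep
  v17 WRITE c 9 -> skip
  v18 WRITE c 66 -> skip
  v19 WRITE d 15 -> skip
  v20 WRITE e 71 -> skip
  v21 WRITE a 62 -> drop (> snap)
Collected: [(6, 63), (10, 71), (14, 70), (15, 2), (16, 43)]

Answer: v6 63
v10 71
v14 70
v15 2
v16 43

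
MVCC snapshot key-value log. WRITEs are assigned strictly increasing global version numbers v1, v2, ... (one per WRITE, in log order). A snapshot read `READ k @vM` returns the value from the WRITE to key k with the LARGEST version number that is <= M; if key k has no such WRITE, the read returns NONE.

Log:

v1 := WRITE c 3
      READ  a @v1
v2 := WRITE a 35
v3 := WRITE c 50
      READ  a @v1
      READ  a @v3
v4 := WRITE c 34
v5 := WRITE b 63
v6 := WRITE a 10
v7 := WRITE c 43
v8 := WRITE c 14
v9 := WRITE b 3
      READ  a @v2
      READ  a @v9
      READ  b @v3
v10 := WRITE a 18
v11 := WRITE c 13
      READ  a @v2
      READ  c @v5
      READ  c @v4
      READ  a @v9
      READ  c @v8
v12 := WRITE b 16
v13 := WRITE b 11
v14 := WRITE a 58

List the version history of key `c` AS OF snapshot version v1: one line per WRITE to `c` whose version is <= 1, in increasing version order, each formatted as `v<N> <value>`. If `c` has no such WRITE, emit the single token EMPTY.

Scan writes for key=c with version <= 1:
  v1 WRITE c 3 -> keep
  v2 WRITE a 35 -> skip
  v3 WRITE c 50 -> drop (> snap)
  v4 WRITE c 34 -> drop (> snap)
  v5 WRITE b 63 -> skip
  v6 WRITE a 10 -> skip
  v7 WRITE c 43 -> drop (> snap)
  v8 WRITE c 14 -> drop (> snap)
  v9 WRITE b 3 -> skip
  v10 WRITE a 18 -> skip
  v11 WRITE c 13 -> drop (> snap)
  v12 WRITE b 16 -> skip
  v13 WRITE b 11 -> skip
  v14 WRITE a 58 -> skip
Collected: [(1, 3)]

Answer: v1 3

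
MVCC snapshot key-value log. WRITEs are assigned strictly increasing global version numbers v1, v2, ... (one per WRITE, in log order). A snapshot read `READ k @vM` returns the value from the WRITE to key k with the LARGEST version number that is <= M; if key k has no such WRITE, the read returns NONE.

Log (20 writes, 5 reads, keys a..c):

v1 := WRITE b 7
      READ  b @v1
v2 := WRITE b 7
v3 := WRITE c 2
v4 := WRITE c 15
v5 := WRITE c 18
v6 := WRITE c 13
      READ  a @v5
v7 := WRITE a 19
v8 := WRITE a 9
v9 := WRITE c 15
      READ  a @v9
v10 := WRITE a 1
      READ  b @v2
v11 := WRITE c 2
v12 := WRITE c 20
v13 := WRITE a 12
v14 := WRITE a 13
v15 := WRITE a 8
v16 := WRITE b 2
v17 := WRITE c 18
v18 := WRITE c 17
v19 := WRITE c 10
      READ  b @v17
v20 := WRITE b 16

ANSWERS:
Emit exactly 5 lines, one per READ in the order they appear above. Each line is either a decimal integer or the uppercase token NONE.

Answer: 7
NONE
9
7
2

Derivation:
v1: WRITE b=7  (b history now [(1, 7)])
READ b @v1: history=[(1, 7)] -> pick v1 -> 7
v2: WRITE b=7  (b history now [(1, 7), (2, 7)])
v3: WRITE c=2  (c history now [(3, 2)])
v4: WRITE c=15  (c history now [(3, 2), (4, 15)])
v5: WRITE c=18  (c history now [(3, 2), (4, 15), (5, 18)])
v6: WRITE c=13  (c history now [(3, 2), (4, 15), (5, 18), (6, 13)])
READ a @v5: history=[] -> no version <= 5 -> NONE
v7: WRITE a=19  (a history now [(7, 19)])
v8: WRITE a=9  (a history now [(7, 19), (8, 9)])
v9: WRITE c=15  (c history now [(3, 2), (4, 15), (5, 18), (6, 13), (9, 15)])
READ a @v9: history=[(7, 19), (8, 9)] -> pick v8 -> 9
v10: WRITE a=1  (a history now [(7, 19), (8, 9), (10, 1)])
READ b @v2: history=[(1, 7), (2, 7)] -> pick v2 -> 7
v11: WRITE c=2  (c history now [(3, 2), (4, 15), (5, 18), (6, 13), (9, 15), (11, 2)])
v12: WRITE c=20  (c history now [(3, 2), (4, 15), (5, 18), (6, 13), (9, 15), (11, 2), (12, 20)])
v13: WRITE a=12  (a history now [(7, 19), (8, 9), (10, 1), (13, 12)])
v14: WRITE a=13  (a history now [(7, 19), (8, 9), (10, 1), (13, 12), (14, 13)])
v15: WRITE a=8  (a history now [(7, 19), (8, 9), (10, 1), (13, 12), (14, 13), (15, 8)])
v16: WRITE b=2  (b history now [(1, 7), (2, 7), (16, 2)])
v17: WRITE c=18  (c history now [(3, 2), (4, 15), (5, 18), (6, 13), (9, 15), (11, 2), (12, 20), (17, 18)])
v18: WRITE c=17  (c history now [(3, 2), (4, 15), (5, 18), (6, 13), (9, 15), (11, 2), (12, 20), (17, 18), (18, 17)])
v19: WRITE c=10  (c history now [(3, 2), (4, 15), (5, 18), (6, 13), (9, 15), (11, 2), (12, 20), (17, 18), (18, 17), (19, 10)])
READ b @v17: history=[(1, 7), (2, 7), (16, 2)] -> pick v16 -> 2
v20: WRITE b=16  (b history now [(1, 7), (2, 7), (16, 2), (20, 16)])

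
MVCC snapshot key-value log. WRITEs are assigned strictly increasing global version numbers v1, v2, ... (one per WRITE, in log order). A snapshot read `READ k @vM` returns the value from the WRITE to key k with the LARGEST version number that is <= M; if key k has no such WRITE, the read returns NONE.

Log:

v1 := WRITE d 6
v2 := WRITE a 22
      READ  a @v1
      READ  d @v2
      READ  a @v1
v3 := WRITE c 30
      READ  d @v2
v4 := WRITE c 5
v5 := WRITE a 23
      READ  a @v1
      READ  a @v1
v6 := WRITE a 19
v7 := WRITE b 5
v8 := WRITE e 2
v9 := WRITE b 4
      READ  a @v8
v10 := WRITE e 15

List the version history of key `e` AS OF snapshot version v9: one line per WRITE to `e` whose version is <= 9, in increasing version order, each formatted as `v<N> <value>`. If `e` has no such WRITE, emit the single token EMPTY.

Scan writes for key=e with version <= 9:
  v1 WRITE d 6 -> skip
  v2 WRITE a 22 -> skip
  v3 WRITE c 30 -> skip
  v4 WRITE c 5 -> skip
  v5 WRITE a 23 -> skip
  v6 WRITE a 19 -> skip
  v7 WRITE b 5 -> skip
  v8 WRITE e 2 -> keep
  v9 WRITE b 4 -> skip
  v10 WRITE e 15 -> drop (> snap)
Collected: [(8, 2)]

Answer: v8 2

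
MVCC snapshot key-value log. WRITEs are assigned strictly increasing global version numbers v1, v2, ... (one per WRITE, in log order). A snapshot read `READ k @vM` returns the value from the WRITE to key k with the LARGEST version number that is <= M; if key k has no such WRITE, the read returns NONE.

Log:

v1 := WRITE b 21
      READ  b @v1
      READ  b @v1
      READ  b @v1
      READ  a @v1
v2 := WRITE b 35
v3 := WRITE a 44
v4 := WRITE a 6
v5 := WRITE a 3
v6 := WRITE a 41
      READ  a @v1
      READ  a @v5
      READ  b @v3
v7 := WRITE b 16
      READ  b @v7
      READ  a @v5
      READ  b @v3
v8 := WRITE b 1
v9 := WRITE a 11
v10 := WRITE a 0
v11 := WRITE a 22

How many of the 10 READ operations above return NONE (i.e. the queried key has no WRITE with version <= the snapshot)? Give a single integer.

Answer: 2

Derivation:
v1: WRITE b=21  (b history now [(1, 21)])
READ b @v1: history=[(1, 21)] -> pick v1 -> 21
READ b @v1: history=[(1, 21)] -> pick v1 -> 21
READ b @v1: history=[(1, 21)] -> pick v1 -> 21
READ a @v1: history=[] -> no version <= 1 -> NONE
v2: WRITE b=35  (b history now [(1, 21), (2, 35)])
v3: WRITE a=44  (a history now [(3, 44)])
v4: WRITE a=6  (a history now [(3, 44), (4, 6)])
v5: WRITE a=3  (a history now [(3, 44), (4, 6), (5, 3)])
v6: WRITE a=41  (a history now [(3, 44), (4, 6), (5, 3), (6, 41)])
READ a @v1: history=[(3, 44), (4, 6), (5, 3), (6, 41)] -> no version <= 1 -> NONE
READ a @v5: history=[(3, 44), (4, 6), (5, 3), (6, 41)] -> pick v5 -> 3
READ b @v3: history=[(1, 21), (2, 35)] -> pick v2 -> 35
v7: WRITE b=16  (b history now [(1, 21), (2, 35), (7, 16)])
READ b @v7: history=[(1, 21), (2, 35), (7, 16)] -> pick v7 -> 16
READ a @v5: history=[(3, 44), (4, 6), (5, 3), (6, 41)] -> pick v5 -> 3
READ b @v3: history=[(1, 21), (2, 35), (7, 16)] -> pick v2 -> 35
v8: WRITE b=1  (b history now [(1, 21), (2, 35), (7, 16), (8, 1)])
v9: WRITE a=11  (a history now [(3, 44), (4, 6), (5, 3), (6, 41), (9, 11)])
v10: WRITE a=0  (a history now [(3, 44), (4, 6), (5, 3), (6, 41), (9, 11), (10, 0)])
v11: WRITE a=22  (a history now [(3, 44), (4, 6), (5, 3), (6, 41), (9, 11), (10, 0), (11, 22)])
Read results in order: ['21', '21', '21', 'NONE', 'NONE', '3', '35', '16', '3', '35']
NONE count = 2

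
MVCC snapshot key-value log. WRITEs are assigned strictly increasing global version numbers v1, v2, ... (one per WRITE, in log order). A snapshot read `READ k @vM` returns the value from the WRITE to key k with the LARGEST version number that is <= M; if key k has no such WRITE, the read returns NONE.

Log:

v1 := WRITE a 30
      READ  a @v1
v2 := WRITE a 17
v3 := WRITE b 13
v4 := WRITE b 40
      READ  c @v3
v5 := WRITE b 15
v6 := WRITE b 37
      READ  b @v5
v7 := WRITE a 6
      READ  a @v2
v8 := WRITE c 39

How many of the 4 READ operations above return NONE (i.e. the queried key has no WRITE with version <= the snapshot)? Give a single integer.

v1: WRITE a=30  (a history now [(1, 30)])
READ a @v1: history=[(1, 30)] -> pick v1 -> 30
v2: WRITE a=17  (a history now [(1, 30), (2, 17)])
v3: WRITE b=13  (b history now [(3, 13)])
v4: WRITE b=40  (b history now [(3, 13), (4, 40)])
READ c @v3: history=[] -> no version <= 3 -> NONE
v5: WRITE b=15  (b history now [(3, 13), (4, 40), (5, 15)])
v6: WRITE b=37  (b history now [(3, 13), (4, 40), (5, 15), (6, 37)])
READ b @v5: history=[(3, 13), (4, 40), (5, 15), (6, 37)] -> pick v5 -> 15
v7: WRITE a=6  (a history now [(1, 30), (2, 17), (7, 6)])
READ a @v2: history=[(1, 30), (2, 17), (7, 6)] -> pick v2 -> 17
v8: WRITE c=39  (c history now [(8, 39)])
Read results in order: ['30', 'NONE', '15', '17']
NONE count = 1

Answer: 1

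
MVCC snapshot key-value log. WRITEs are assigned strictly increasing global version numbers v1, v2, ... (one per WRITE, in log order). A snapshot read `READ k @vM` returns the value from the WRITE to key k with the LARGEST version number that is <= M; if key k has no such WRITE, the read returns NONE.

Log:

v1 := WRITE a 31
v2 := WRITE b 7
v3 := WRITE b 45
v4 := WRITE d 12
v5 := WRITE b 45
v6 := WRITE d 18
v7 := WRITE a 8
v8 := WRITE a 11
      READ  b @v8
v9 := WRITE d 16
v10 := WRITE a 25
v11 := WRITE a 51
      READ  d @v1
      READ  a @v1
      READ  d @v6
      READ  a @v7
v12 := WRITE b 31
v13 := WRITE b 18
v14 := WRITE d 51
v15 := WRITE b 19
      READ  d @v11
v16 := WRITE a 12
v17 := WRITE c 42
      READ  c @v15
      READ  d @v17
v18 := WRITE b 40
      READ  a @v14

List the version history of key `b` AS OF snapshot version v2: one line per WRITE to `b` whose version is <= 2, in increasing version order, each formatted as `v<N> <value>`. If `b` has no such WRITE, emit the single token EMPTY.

Answer: v2 7

Derivation:
Scan writes for key=b with version <= 2:
  v1 WRITE a 31 -> skip
  v2 WRITE b 7 -> keep
  v3 WRITE b 45 -> drop (> snap)
  v4 WRITE d 12 -> skip
  v5 WRITE b 45 -> drop (> snap)
  v6 WRITE d 18 -> skip
  v7 WRITE a 8 -> skip
  v8 WRITE a 11 -> skip
  v9 WRITE d 16 -> skip
  v10 WRITE a 25 -> skip
  v11 WRITE a 51 -> skip
  v12 WRITE b 31 -> drop (> snap)
  v13 WRITE b 18 -> drop (> snap)
  v14 WRITE d 51 -> skip
  v15 WRITE b 19 -> drop (> snap)
  v16 WRITE a 12 -> skip
  v17 WRITE c 42 -> skip
  v18 WRITE b 40 -> drop (> snap)
Collected: [(2, 7)]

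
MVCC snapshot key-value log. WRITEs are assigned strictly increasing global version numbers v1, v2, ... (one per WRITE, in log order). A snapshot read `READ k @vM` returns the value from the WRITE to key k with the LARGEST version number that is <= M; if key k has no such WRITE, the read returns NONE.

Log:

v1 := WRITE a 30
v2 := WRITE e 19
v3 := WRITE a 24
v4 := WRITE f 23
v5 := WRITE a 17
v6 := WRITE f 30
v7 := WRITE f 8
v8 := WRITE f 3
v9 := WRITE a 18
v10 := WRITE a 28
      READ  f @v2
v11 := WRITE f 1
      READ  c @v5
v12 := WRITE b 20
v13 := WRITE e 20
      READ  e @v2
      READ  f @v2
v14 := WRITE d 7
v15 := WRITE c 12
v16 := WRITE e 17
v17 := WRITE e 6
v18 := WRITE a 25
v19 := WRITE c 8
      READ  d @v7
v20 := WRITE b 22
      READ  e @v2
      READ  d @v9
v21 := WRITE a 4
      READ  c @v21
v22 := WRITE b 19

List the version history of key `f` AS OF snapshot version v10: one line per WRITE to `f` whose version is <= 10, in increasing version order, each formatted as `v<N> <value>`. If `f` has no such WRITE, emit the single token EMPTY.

Answer: v4 23
v6 30
v7 8
v8 3

Derivation:
Scan writes for key=f with version <= 10:
  v1 WRITE a 30 -> skip
  v2 WRITE e 19 -> skip
  v3 WRITE a 24 -> skip
  v4 WRITE f 23 -> keep
  v5 WRITE a 17 -> skip
  v6 WRITE f 30 -> keep
  v7 WRITE f 8 -> keep
  v8 WRITE f 3 -> keep
  v9 WRITE a 18 -> skip
  v10 WRITE a 28 -> skip
  v11 WRITE f 1 -> drop (> snap)
  v12 WRITE b 20 -> skip
  v13 WRITE e 20 -> skip
  v14 WRITE d 7 -> skip
  v15 WRITE c 12 -> skip
  v16 WRITE e 17 -> skip
  v17 WRITE e 6 -> skip
  v18 WRITE a 25 -> skip
  v19 WRITE c 8 -> skip
  v20 WRITE b 22 -> skip
  v21 WRITE a 4 -> skip
  v22 WRITE b 19 -> skip
Collected: [(4, 23), (6, 30), (7, 8), (8, 3)]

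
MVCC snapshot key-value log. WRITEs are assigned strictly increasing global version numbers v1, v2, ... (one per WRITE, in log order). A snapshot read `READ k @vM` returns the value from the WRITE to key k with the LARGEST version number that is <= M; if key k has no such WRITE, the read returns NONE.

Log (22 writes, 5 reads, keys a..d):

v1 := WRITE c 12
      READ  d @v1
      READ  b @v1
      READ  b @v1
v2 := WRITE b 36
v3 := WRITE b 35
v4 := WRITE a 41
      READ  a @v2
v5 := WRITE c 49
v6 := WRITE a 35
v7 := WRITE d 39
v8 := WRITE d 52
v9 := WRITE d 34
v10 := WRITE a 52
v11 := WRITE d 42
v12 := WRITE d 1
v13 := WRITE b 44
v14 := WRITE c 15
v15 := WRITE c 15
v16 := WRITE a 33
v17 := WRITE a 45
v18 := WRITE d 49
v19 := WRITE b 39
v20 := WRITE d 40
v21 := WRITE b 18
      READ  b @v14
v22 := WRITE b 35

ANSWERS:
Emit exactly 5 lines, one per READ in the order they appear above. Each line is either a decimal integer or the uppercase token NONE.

Answer: NONE
NONE
NONE
NONE
44

Derivation:
v1: WRITE c=12  (c history now [(1, 12)])
READ d @v1: history=[] -> no version <= 1 -> NONE
READ b @v1: history=[] -> no version <= 1 -> NONE
READ b @v1: history=[] -> no version <= 1 -> NONE
v2: WRITE b=36  (b history now [(2, 36)])
v3: WRITE b=35  (b history now [(2, 36), (3, 35)])
v4: WRITE a=41  (a history now [(4, 41)])
READ a @v2: history=[(4, 41)] -> no version <= 2 -> NONE
v5: WRITE c=49  (c history now [(1, 12), (5, 49)])
v6: WRITE a=35  (a history now [(4, 41), (6, 35)])
v7: WRITE d=39  (d history now [(7, 39)])
v8: WRITE d=52  (d history now [(7, 39), (8, 52)])
v9: WRITE d=34  (d history now [(7, 39), (8, 52), (9, 34)])
v10: WRITE a=52  (a history now [(4, 41), (6, 35), (10, 52)])
v11: WRITE d=42  (d history now [(7, 39), (8, 52), (9, 34), (11, 42)])
v12: WRITE d=1  (d history now [(7, 39), (8, 52), (9, 34), (11, 42), (12, 1)])
v13: WRITE b=44  (b history now [(2, 36), (3, 35), (13, 44)])
v14: WRITE c=15  (c history now [(1, 12), (5, 49), (14, 15)])
v15: WRITE c=15  (c history now [(1, 12), (5, 49), (14, 15), (15, 15)])
v16: WRITE a=33  (a history now [(4, 41), (6, 35), (10, 52), (16, 33)])
v17: WRITE a=45  (a history now [(4, 41), (6, 35), (10, 52), (16, 33), (17, 45)])
v18: WRITE d=49  (d history now [(7, 39), (8, 52), (9, 34), (11, 42), (12, 1), (18, 49)])
v19: WRITE b=39  (b history now [(2, 36), (3, 35), (13, 44), (19, 39)])
v20: WRITE d=40  (d history now [(7, 39), (8, 52), (9, 34), (11, 42), (12, 1), (18, 49), (20, 40)])
v21: WRITE b=18  (b history now [(2, 36), (3, 35), (13, 44), (19, 39), (21, 18)])
READ b @v14: history=[(2, 36), (3, 35), (13, 44), (19, 39), (21, 18)] -> pick v13 -> 44
v22: WRITE b=35  (b history now [(2, 36), (3, 35), (13, 44), (19, 39), (21, 18), (22, 35)])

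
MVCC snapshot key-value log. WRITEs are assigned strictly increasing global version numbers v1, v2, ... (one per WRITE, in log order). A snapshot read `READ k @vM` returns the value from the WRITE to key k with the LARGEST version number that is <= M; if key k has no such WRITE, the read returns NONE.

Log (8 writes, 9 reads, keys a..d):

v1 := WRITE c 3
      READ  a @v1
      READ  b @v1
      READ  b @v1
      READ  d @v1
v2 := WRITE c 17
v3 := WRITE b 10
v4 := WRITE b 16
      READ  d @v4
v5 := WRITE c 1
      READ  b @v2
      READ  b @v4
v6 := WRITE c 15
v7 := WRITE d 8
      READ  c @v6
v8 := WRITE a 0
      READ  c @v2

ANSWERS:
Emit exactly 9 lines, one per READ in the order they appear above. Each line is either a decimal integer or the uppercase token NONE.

Answer: NONE
NONE
NONE
NONE
NONE
NONE
16
15
17

Derivation:
v1: WRITE c=3  (c history now [(1, 3)])
READ a @v1: history=[] -> no version <= 1 -> NONE
READ b @v1: history=[] -> no version <= 1 -> NONE
READ b @v1: history=[] -> no version <= 1 -> NONE
READ d @v1: history=[] -> no version <= 1 -> NONE
v2: WRITE c=17  (c history now [(1, 3), (2, 17)])
v3: WRITE b=10  (b history now [(3, 10)])
v4: WRITE b=16  (b history now [(3, 10), (4, 16)])
READ d @v4: history=[] -> no version <= 4 -> NONE
v5: WRITE c=1  (c history now [(1, 3), (2, 17), (5, 1)])
READ b @v2: history=[(3, 10), (4, 16)] -> no version <= 2 -> NONE
READ b @v4: history=[(3, 10), (4, 16)] -> pick v4 -> 16
v6: WRITE c=15  (c history now [(1, 3), (2, 17), (5, 1), (6, 15)])
v7: WRITE d=8  (d history now [(7, 8)])
READ c @v6: history=[(1, 3), (2, 17), (5, 1), (6, 15)] -> pick v6 -> 15
v8: WRITE a=0  (a history now [(8, 0)])
READ c @v2: history=[(1, 3), (2, 17), (5, 1), (6, 15)] -> pick v2 -> 17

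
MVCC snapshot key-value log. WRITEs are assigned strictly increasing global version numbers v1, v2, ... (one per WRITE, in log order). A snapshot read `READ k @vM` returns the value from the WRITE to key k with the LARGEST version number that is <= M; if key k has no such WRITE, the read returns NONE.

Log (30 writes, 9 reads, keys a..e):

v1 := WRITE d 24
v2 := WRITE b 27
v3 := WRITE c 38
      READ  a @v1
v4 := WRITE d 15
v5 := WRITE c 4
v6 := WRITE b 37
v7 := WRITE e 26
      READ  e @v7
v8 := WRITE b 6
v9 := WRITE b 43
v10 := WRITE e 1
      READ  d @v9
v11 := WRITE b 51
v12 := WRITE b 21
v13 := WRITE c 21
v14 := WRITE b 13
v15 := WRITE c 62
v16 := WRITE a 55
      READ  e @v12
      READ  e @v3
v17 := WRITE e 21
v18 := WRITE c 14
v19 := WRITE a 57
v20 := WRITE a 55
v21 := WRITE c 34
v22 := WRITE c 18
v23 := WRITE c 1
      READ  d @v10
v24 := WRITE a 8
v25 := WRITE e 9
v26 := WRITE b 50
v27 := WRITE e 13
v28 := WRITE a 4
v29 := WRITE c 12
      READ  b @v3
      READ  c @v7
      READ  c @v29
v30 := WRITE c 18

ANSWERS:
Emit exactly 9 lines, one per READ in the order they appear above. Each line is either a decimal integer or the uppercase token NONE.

v1: WRITE d=24  (d history now [(1, 24)])
v2: WRITE b=27  (b history now [(2, 27)])
v3: WRITE c=38  (c history now [(3, 38)])
READ a @v1: history=[] -> no version <= 1 -> NONE
v4: WRITE d=15  (d history now [(1, 24), (4, 15)])
v5: WRITE c=4  (c history now [(3, 38), (5, 4)])
v6: WRITE b=37  (b history now [(2, 27), (6, 37)])
v7: WRITE e=26  (e history now [(7, 26)])
READ e @v7: history=[(7, 26)] -> pick v7 -> 26
v8: WRITE b=6  (b history now [(2, 27), (6, 37), (8, 6)])
v9: WRITE b=43  (b history now [(2, 27), (6, 37), (8, 6), (9, 43)])
v10: WRITE e=1  (e history now [(7, 26), (10, 1)])
READ d @v9: history=[(1, 24), (4, 15)] -> pick v4 -> 15
v11: WRITE b=51  (b history now [(2, 27), (6, 37), (8, 6), (9, 43), (11, 51)])
v12: WRITE b=21  (b history now [(2, 27), (6, 37), (8, 6), (9, 43), (11, 51), (12, 21)])
v13: WRITE c=21  (c history now [(3, 38), (5, 4), (13, 21)])
v14: WRITE b=13  (b history now [(2, 27), (6, 37), (8, 6), (9, 43), (11, 51), (12, 21), (14, 13)])
v15: WRITE c=62  (c history now [(3, 38), (5, 4), (13, 21), (15, 62)])
v16: WRITE a=55  (a history now [(16, 55)])
READ e @v12: history=[(7, 26), (10, 1)] -> pick v10 -> 1
READ e @v3: history=[(7, 26), (10, 1)] -> no version <= 3 -> NONE
v17: WRITE e=21  (e history now [(7, 26), (10, 1), (17, 21)])
v18: WRITE c=14  (c history now [(3, 38), (5, 4), (13, 21), (15, 62), (18, 14)])
v19: WRITE a=57  (a history now [(16, 55), (19, 57)])
v20: WRITE a=55  (a history now [(16, 55), (19, 57), (20, 55)])
v21: WRITE c=34  (c history now [(3, 38), (5, 4), (13, 21), (15, 62), (18, 14), (21, 34)])
v22: WRITE c=18  (c history now [(3, 38), (5, 4), (13, 21), (15, 62), (18, 14), (21, 34), (22, 18)])
v23: WRITE c=1  (c history now [(3, 38), (5, 4), (13, 21), (15, 62), (18, 14), (21, 34), (22, 18), (23, 1)])
READ d @v10: history=[(1, 24), (4, 15)] -> pick v4 -> 15
v24: WRITE a=8  (a history now [(16, 55), (19, 57), (20, 55), (24, 8)])
v25: WRITE e=9  (e history now [(7, 26), (10, 1), (17, 21), (25, 9)])
v26: WRITE b=50  (b history now [(2, 27), (6, 37), (8, 6), (9, 43), (11, 51), (12, 21), (14, 13), (26, 50)])
v27: WRITE e=13  (e history now [(7, 26), (10, 1), (17, 21), (25, 9), (27, 13)])
v28: WRITE a=4  (a history now [(16, 55), (19, 57), (20, 55), (24, 8), (28, 4)])
v29: WRITE c=12  (c history now [(3, 38), (5, 4), (13, 21), (15, 62), (18, 14), (21, 34), (22, 18), (23, 1), (29, 12)])
READ b @v3: history=[(2, 27), (6, 37), (8, 6), (9, 43), (11, 51), (12, 21), (14, 13), (26, 50)] -> pick v2 -> 27
READ c @v7: history=[(3, 38), (5, 4), (13, 21), (15, 62), (18, 14), (21, 34), (22, 18), (23, 1), (29, 12)] -> pick v5 -> 4
READ c @v29: history=[(3, 38), (5, 4), (13, 21), (15, 62), (18, 14), (21, 34), (22, 18), (23, 1), (29, 12)] -> pick v29 -> 12
v30: WRITE c=18  (c history now [(3, 38), (5, 4), (13, 21), (15, 62), (18, 14), (21, 34), (22, 18), (23, 1), (29, 12), (30, 18)])

Answer: NONE
26
15
1
NONE
15
27
4
12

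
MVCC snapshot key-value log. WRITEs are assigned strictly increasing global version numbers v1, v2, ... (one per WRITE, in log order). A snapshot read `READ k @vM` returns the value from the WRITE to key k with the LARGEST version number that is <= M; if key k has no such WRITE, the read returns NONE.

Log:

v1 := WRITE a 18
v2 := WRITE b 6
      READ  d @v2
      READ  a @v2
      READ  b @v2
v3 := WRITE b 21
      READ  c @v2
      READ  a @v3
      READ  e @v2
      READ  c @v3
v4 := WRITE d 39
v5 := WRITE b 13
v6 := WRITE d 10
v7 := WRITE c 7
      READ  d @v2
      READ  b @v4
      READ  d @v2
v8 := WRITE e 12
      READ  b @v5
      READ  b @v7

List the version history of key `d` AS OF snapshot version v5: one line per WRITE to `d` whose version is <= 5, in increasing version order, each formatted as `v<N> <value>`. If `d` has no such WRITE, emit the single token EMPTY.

Answer: v4 39

Derivation:
Scan writes for key=d with version <= 5:
  v1 WRITE a 18 -> skip
  v2 WRITE b 6 -> skip
  v3 WRITE b 21 -> skip
  v4 WRITE d 39 -> keep
  v5 WRITE b 13 -> skip
  v6 WRITE d 10 -> drop (> snap)
  v7 WRITE c 7 -> skip
  v8 WRITE e 12 -> skip
Collected: [(4, 39)]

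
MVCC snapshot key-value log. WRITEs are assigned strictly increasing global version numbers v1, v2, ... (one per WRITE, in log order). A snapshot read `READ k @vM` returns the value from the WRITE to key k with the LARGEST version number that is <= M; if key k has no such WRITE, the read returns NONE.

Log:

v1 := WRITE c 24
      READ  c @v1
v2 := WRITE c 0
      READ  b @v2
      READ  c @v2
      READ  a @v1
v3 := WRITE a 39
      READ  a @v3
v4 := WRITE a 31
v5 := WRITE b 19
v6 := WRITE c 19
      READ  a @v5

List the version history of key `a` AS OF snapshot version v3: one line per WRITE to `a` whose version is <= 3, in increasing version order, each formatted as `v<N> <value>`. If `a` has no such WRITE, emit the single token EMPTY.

Answer: v3 39

Derivation:
Scan writes for key=a with version <= 3:
  v1 WRITE c 24 -> skip
  v2 WRITE c 0 -> skip
  v3 WRITE a 39 -> keep
  v4 WRITE a 31 -> drop (> snap)
  v5 WRITE b 19 -> skip
  v6 WRITE c 19 -> skip
Collected: [(3, 39)]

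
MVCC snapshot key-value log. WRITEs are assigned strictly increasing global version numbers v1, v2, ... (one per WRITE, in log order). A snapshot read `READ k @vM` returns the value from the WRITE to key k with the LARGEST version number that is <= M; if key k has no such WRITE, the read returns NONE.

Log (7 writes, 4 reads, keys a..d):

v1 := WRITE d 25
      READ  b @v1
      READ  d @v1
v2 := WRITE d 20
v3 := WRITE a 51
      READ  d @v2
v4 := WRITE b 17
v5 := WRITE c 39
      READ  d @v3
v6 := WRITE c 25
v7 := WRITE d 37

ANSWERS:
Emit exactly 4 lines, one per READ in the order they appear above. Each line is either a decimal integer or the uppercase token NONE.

v1: WRITE d=25  (d history now [(1, 25)])
READ b @v1: history=[] -> no version <= 1 -> NONE
READ d @v1: history=[(1, 25)] -> pick v1 -> 25
v2: WRITE d=20  (d history now [(1, 25), (2, 20)])
v3: WRITE a=51  (a history now [(3, 51)])
READ d @v2: history=[(1, 25), (2, 20)] -> pick v2 -> 20
v4: WRITE b=17  (b history now [(4, 17)])
v5: WRITE c=39  (c history now [(5, 39)])
READ d @v3: history=[(1, 25), (2, 20)] -> pick v2 -> 20
v6: WRITE c=25  (c history now [(5, 39), (6, 25)])
v7: WRITE d=37  (d history now [(1, 25), (2, 20), (7, 37)])

Answer: NONE
25
20
20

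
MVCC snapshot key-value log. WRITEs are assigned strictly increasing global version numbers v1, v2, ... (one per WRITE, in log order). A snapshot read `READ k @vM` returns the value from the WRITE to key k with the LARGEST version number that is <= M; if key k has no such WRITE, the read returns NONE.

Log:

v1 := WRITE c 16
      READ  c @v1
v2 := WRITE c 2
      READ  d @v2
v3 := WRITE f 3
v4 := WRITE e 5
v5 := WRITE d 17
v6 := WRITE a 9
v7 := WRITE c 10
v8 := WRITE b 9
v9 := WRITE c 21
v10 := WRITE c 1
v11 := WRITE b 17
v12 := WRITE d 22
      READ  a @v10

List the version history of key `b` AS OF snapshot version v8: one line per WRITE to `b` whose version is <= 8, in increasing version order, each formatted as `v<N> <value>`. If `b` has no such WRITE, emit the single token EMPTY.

Answer: v8 9

Derivation:
Scan writes for key=b with version <= 8:
  v1 WRITE c 16 -> skip
  v2 WRITE c 2 -> skip
  v3 WRITE f 3 -> skip
  v4 WRITE e 5 -> skip
  v5 WRITE d 17 -> skip
  v6 WRITE a 9 -> skip
  v7 WRITE c 10 -> skip
  v8 WRITE b 9 -> keep
  v9 WRITE c 21 -> skip
  v10 WRITE c 1 -> skip
  v11 WRITE b 17 -> drop (> snap)
  v12 WRITE d 22 -> skip
Collected: [(8, 9)]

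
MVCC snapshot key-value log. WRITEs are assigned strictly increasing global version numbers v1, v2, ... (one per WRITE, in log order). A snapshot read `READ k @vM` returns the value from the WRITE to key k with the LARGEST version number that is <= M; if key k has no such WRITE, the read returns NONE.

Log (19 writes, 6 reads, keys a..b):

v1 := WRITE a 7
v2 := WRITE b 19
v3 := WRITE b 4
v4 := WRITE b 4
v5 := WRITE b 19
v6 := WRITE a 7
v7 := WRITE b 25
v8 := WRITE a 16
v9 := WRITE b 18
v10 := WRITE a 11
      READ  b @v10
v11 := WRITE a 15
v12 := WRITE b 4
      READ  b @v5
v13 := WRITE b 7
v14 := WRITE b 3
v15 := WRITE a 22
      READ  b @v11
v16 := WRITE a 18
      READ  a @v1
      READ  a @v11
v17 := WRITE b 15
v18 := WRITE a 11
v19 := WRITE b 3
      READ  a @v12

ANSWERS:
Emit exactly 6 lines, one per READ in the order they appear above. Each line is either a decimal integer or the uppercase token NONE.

v1: WRITE a=7  (a history now [(1, 7)])
v2: WRITE b=19  (b history now [(2, 19)])
v3: WRITE b=4  (b history now [(2, 19), (3, 4)])
v4: WRITE b=4  (b history now [(2, 19), (3, 4), (4, 4)])
v5: WRITE b=19  (b history now [(2, 19), (3, 4), (4, 4), (5, 19)])
v6: WRITE a=7  (a history now [(1, 7), (6, 7)])
v7: WRITE b=25  (b history now [(2, 19), (3, 4), (4, 4), (5, 19), (7, 25)])
v8: WRITE a=16  (a history now [(1, 7), (6, 7), (8, 16)])
v9: WRITE b=18  (b history now [(2, 19), (3, 4), (4, 4), (5, 19), (7, 25), (9, 18)])
v10: WRITE a=11  (a history now [(1, 7), (6, 7), (8, 16), (10, 11)])
READ b @v10: history=[(2, 19), (3, 4), (4, 4), (5, 19), (7, 25), (9, 18)] -> pick v9 -> 18
v11: WRITE a=15  (a history now [(1, 7), (6, 7), (8, 16), (10, 11), (11, 15)])
v12: WRITE b=4  (b history now [(2, 19), (3, 4), (4, 4), (5, 19), (7, 25), (9, 18), (12, 4)])
READ b @v5: history=[(2, 19), (3, 4), (4, 4), (5, 19), (7, 25), (9, 18), (12, 4)] -> pick v5 -> 19
v13: WRITE b=7  (b history now [(2, 19), (3, 4), (4, 4), (5, 19), (7, 25), (9, 18), (12, 4), (13, 7)])
v14: WRITE b=3  (b history now [(2, 19), (3, 4), (4, 4), (5, 19), (7, 25), (9, 18), (12, 4), (13, 7), (14, 3)])
v15: WRITE a=22  (a history now [(1, 7), (6, 7), (8, 16), (10, 11), (11, 15), (15, 22)])
READ b @v11: history=[(2, 19), (3, 4), (4, 4), (5, 19), (7, 25), (9, 18), (12, 4), (13, 7), (14, 3)] -> pick v9 -> 18
v16: WRITE a=18  (a history now [(1, 7), (6, 7), (8, 16), (10, 11), (11, 15), (15, 22), (16, 18)])
READ a @v1: history=[(1, 7), (6, 7), (8, 16), (10, 11), (11, 15), (15, 22), (16, 18)] -> pick v1 -> 7
READ a @v11: history=[(1, 7), (6, 7), (8, 16), (10, 11), (11, 15), (15, 22), (16, 18)] -> pick v11 -> 15
v17: WRITE b=15  (b history now [(2, 19), (3, 4), (4, 4), (5, 19), (7, 25), (9, 18), (12, 4), (13, 7), (14, 3), (17, 15)])
v18: WRITE a=11  (a history now [(1, 7), (6, 7), (8, 16), (10, 11), (11, 15), (15, 22), (16, 18), (18, 11)])
v19: WRITE b=3  (b history now [(2, 19), (3, 4), (4, 4), (5, 19), (7, 25), (9, 18), (12, 4), (13, 7), (14, 3), (17, 15), (19, 3)])
READ a @v12: history=[(1, 7), (6, 7), (8, 16), (10, 11), (11, 15), (15, 22), (16, 18), (18, 11)] -> pick v11 -> 15

Answer: 18
19
18
7
15
15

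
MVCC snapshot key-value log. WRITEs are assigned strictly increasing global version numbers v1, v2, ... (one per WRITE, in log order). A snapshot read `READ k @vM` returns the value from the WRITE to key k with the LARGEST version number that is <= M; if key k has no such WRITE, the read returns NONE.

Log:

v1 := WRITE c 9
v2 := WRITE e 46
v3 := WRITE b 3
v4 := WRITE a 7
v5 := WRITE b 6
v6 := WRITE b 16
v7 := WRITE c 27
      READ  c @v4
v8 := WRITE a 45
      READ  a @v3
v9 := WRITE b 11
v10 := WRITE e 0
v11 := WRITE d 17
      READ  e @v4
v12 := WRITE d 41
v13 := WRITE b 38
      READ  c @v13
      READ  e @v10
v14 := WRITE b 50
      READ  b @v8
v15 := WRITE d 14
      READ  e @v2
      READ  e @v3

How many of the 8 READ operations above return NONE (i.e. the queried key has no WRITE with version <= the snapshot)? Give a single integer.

v1: WRITE c=9  (c history now [(1, 9)])
v2: WRITE e=46  (e history now [(2, 46)])
v3: WRITE b=3  (b history now [(3, 3)])
v4: WRITE a=7  (a history now [(4, 7)])
v5: WRITE b=6  (b history now [(3, 3), (5, 6)])
v6: WRITE b=16  (b history now [(3, 3), (5, 6), (6, 16)])
v7: WRITE c=27  (c history now [(1, 9), (7, 27)])
READ c @v4: history=[(1, 9), (7, 27)] -> pick v1 -> 9
v8: WRITE a=45  (a history now [(4, 7), (8, 45)])
READ a @v3: history=[(4, 7), (8, 45)] -> no version <= 3 -> NONE
v9: WRITE b=11  (b history now [(3, 3), (5, 6), (6, 16), (9, 11)])
v10: WRITE e=0  (e history now [(2, 46), (10, 0)])
v11: WRITE d=17  (d history now [(11, 17)])
READ e @v4: history=[(2, 46), (10, 0)] -> pick v2 -> 46
v12: WRITE d=41  (d history now [(11, 17), (12, 41)])
v13: WRITE b=38  (b history now [(3, 3), (5, 6), (6, 16), (9, 11), (13, 38)])
READ c @v13: history=[(1, 9), (7, 27)] -> pick v7 -> 27
READ e @v10: history=[(2, 46), (10, 0)] -> pick v10 -> 0
v14: WRITE b=50  (b history now [(3, 3), (5, 6), (6, 16), (9, 11), (13, 38), (14, 50)])
READ b @v8: history=[(3, 3), (5, 6), (6, 16), (9, 11), (13, 38), (14, 50)] -> pick v6 -> 16
v15: WRITE d=14  (d history now [(11, 17), (12, 41), (15, 14)])
READ e @v2: history=[(2, 46), (10, 0)] -> pick v2 -> 46
READ e @v3: history=[(2, 46), (10, 0)] -> pick v2 -> 46
Read results in order: ['9', 'NONE', '46', '27', '0', '16', '46', '46']
NONE count = 1

Answer: 1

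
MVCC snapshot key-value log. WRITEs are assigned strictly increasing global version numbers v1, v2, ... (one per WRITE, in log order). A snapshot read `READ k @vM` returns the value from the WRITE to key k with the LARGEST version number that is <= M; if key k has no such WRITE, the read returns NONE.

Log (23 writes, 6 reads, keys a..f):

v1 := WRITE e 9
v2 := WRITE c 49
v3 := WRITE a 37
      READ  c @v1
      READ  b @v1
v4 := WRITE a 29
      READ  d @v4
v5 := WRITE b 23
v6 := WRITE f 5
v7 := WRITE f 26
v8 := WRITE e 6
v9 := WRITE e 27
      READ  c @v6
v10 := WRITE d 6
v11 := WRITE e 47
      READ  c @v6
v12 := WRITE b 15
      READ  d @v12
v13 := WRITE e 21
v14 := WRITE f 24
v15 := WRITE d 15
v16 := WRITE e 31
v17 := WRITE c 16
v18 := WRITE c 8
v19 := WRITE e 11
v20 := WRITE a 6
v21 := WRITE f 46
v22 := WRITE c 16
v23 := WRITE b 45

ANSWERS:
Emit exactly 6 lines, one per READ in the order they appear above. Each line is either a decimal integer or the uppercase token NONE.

v1: WRITE e=9  (e history now [(1, 9)])
v2: WRITE c=49  (c history now [(2, 49)])
v3: WRITE a=37  (a history now [(3, 37)])
READ c @v1: history=[(2, 49)] -> no version <= 1 -> NONE
READ b @v1: history=[] -> no version <= 1 -> NONE
v4: WRITE a=29  (a history now [(3, 37), (4, 29)])
READ d @v4: history=[] -> no version <= 4 -> NONE
v5: WRITE b=23  (b history now [(5, 23)])
v6: WRITE f=5  (f history now [(6, 5)])
v7: WRITE f=26  (f history now [(6, 5), (7, 26)])
v8: WRITE e=6  (e history now [(1, 9), (8, 6)])
v9: WRITE e=27  (e history now [(1, 9), (8, 6), (9, 27)])
READ c @v6: history=[(2, 49)] -> pick v2 -> 49
v10: WRITE d=6  (d history now [(10, 6)])
v11: WRITE e=47  (e history now [(1, 9), (8, 6), (9, 27), (11, 47)])
READ c @v6: history=[(2, 49)] -> pick v2 -> 49
v12: WRITE b=15  (b history now [(5, 23), (12, 15)])
READ d @v12: history=[(10, 6)] -> pick v10 -> 6
v13: WRITE e=21  (e history now [(1, 9), (8, 6), (9, 27), (11, 47), (13, 21)])
v14: WRITE f=24  (f history now [(6, 5), (7, 26), (14, 24)])
v15: WRITE d=15  (d history now [(10, 6), (15, 15)])
v16: WRITE e=31  (e history now [(1, 9), (8, 6), (9, 27), (11, 47), (13, 21), (16, 31)])
v17: WRITE c=16  (c history now [(2, 49), (17, 16)])
v18: WRITE c=8  (c history now [(2, 49), (17, 16), (18, 8)])
v19: WRITE e=11  (e history now [(1, 9), (8, 6), (9, 27), (11, 47), (13, 21), (16, 31), (19, 11)])
v20: WRITE a=6  (a history now [(3, 37), (4, 29), (20, 6)])
v21: WRITE f=46  (f history now [(6, 5), (7, 26), (14, 24), (21, 46)])
v22: WRITE c=16  (c history now [(2, 49), (17, 16), (18, 8), (22, 16)])
v23: WRITE b=45  (b history now [(5, 23), (12, 15), (23, 45)])

Answer: NONE
NONE
NONE
49
49
6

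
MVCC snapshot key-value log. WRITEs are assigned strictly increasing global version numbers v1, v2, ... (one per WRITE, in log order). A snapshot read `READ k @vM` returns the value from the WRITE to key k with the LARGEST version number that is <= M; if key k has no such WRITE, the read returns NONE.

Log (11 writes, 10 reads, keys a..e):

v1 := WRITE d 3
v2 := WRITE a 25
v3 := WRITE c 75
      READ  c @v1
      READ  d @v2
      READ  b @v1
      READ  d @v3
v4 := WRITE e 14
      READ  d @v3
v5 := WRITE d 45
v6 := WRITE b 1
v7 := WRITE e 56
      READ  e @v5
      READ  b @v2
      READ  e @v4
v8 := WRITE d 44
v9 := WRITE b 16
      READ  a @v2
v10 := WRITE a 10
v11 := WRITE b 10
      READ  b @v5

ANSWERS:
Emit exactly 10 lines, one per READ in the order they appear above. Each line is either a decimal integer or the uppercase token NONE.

Answer: NONE
3
NONE
3
3
14
NONE
14
25
NONE

Derivation:
v1: WRITE d=3  (d history now [(1, 3)])
v2: WRITE a=25  (a history now [(2, 25)])
v3: WRITE c=75  (c history now [(3, 75)])
READ c @v1: history=[(3, 75)] -> no version <= 1 -> NONE
READ d @v2: history=[(1, 3)] -> pick v1 -> 3
READ b @v1: history=[] -> no version <= 1 -> NONE
READ d @v3: history=[(1, 3)] -> pick v1 -> 3
v4: WRITE e=14  (e history now [(4, 14)])
READ d @v3: history=[(1, 3)] -> pick v1 -> 3
v5: WRITE d=45  (d history now [(1, 3), (5, 45)])
v6: WRITE b=1  (b history now [(6, 1)])
v7: WRITE e=56  (e history now [(4, 14), (7, 56)])
READ e @v5: history=[(4, 14), (7, 56)] -> pick v4 -> 14
READ b @v2: history=[(6, 1)] -> no version <= 2 -> NONE
READ e @v4: history=[(4, 14), (7, 56)] -> pick v4 -> 14
v8: WRITE d=44  (d history now [(1, 3), (5, 45), (8, 44)])
v9: WRITE b=16  (b history now [(6, 1), (9, 16)])
READ a @v2: history=[(2, 25)] -> pick v2 -> 25
v10: WRITE a=10  (a history now [(2, 25), (10, 10)])
v11: WRITE b=10  (b history now [(6, 1), (9, 16), (11, 10)])
READ b @v5: history=[(6, 1), (9, 16), (11, 10)] -> no version <= 5 -> NONE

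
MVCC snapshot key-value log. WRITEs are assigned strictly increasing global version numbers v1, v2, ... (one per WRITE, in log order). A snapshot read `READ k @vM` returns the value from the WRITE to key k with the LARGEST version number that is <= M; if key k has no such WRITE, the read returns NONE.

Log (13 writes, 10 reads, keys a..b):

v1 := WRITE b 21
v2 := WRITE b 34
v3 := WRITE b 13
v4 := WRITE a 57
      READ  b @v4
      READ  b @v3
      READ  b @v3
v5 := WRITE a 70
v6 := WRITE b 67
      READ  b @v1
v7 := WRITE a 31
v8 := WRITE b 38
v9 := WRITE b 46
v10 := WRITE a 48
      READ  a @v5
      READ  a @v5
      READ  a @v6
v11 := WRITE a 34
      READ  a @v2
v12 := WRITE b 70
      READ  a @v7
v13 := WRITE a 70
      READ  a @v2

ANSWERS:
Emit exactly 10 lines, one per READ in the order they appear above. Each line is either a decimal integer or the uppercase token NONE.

v1: WRITE b=21  (b history now [(1, 21)])
v2: WRITE b=34  (b history now [(1, 21), (2, 34)])
v3: WRITE b=13  (b history now [(1, 21), (2, 34), (3, 13)])
v4: WRITE a=57  (a history now [(4, 57)])
READ b @v4: history=[(1, 21), (2, 34), (3, 13)] -> pick v3 -> 13
READ b @v3: history=[(1, 21), (2, 34), (3, 13)] -> pick v3 -> 13
READ b @v3: history=[(1, 21), (2, 34), (3, 13)] -> pick v3 -> 13
v5: WRITE a=70  (a history now [(4, 57), (5, 70)])
v6: WRITE b=67  (b history now [(1, 21), (2, 34), (3, 13), (6, 67)])
READ b @v1: history=[(1, 21), (2, 34), (3, 13), (6, 67)] -> pick v1 -> 21
v7: WRITE a=31  (a history now [(4, 57), (5, 70), (7, 31)])
v8: WRITE b=38  (b history now [(1, 21), (2, 34), (3, 13), (6, 67), (8, 38)])
v9: WRITE b=46  (b history now [(1, 21), (2, 34), (3, 13), (6, 67), (8, 38), (9, 46)])
v10: WRITE a=48  (a history now [(4, 57), (5, 70), (7, 31), (10, 48)])
READ a @v5: history=[(4, 57), (5, 70), (7, 31), (10, 48)] -> pick v5 -> 70
READ a @v5: history=[(4, 57), (5, 70), (7, 31), (10, 48)] -> pick v5 -> 70
READ a @v6: history=[(4, 57), (5, 70), (7, 31), (10, 48)] -> pick v5 -> 70
v11: WRITE a=34  (a history now [(4, 57), (5, 70), (7, 31), (10, 48), (11, 34)])
READ a @v2: history=[(4, 57), (5, 70), (7, 31), (10, 48), (11, 34)] -> no version <= 2 -> NONE
v12: WRITE b=70  (b history now [(1, 21), (2, 34), (3, 13), (6, 67), (8, 38), (9, 46), (12, 70)])
READ a @v7: history=[(4, 57), (5, 70), (7, 31), (10, 48), (11, 34)] -> pick v7 -> 31
v13: WRITE a=70  (a history now [(4, 57), (5, 70), (7, 31), (10, 48), (11, 34), (13, 70)])
READ a @v2: history=[(4, 57), (5, 70), (7, 31), (10, 48), (11, 34), (13, 70)] -> no version <= 2 -> NONE

Answer: 13
13
13
21
70
70
70
NONE
31
NONE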